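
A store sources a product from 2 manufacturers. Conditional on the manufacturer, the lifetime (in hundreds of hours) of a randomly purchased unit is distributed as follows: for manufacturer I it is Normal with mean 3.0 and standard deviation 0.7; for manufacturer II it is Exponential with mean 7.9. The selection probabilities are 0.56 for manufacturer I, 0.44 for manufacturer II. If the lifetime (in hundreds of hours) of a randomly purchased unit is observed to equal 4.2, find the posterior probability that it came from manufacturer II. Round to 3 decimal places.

0.308

Likelihoods f(4.2 | ·): I: 0.131119; II: 0.0743845.
Posterior ∝ prior × likelihood. Numerator for II: 0.44·0.0743845 = 0.0327292.
Normalizing constant: 0.56·0.131119 + 0.44·0.0743845 = 0.106156.
P(II | observation) = 0.0327292 / 0.106156 = 0.308313.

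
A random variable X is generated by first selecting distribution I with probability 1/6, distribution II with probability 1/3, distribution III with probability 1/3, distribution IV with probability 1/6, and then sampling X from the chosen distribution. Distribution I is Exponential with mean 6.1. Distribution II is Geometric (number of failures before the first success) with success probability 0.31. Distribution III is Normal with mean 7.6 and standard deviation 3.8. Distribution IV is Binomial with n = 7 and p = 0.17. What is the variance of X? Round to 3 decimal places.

20.753

Per component, I: μ=6.1, E[X²]=74.42; II: μ=2.22581, E[X²]=12.1342; III: μ=7.6, E[X²]=72.2; IV: μ=1.19, E[X²]=2.4038.
E[X] = 0.166667·6.1 + 0.333333·2.22581 + 0.333333·7.6 + 0.166667·1.19 = 4.49027.
E[X²] = 0.166667·74.42 + 0.333333·12.1342 + 0.333333·72.2 + 0.166667·2.4038 = 40.9154.
Var(X) = E[X²] − (E[X])² = 40.9154 − 20.1625 = 20.7529.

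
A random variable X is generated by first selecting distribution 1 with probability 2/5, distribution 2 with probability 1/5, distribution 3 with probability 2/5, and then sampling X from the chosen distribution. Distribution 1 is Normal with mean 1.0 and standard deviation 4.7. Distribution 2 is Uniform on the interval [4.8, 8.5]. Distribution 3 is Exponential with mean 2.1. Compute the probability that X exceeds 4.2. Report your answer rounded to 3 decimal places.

0.353

Conditional on each component, P(X > 4.2): 1: 0.247983; 2: 1; 3: 0.135335.
By total probability, P(X > 4.2) = 0.4·0.247983 + 0.2·1 + 0.4·0.135335 = 0.353327.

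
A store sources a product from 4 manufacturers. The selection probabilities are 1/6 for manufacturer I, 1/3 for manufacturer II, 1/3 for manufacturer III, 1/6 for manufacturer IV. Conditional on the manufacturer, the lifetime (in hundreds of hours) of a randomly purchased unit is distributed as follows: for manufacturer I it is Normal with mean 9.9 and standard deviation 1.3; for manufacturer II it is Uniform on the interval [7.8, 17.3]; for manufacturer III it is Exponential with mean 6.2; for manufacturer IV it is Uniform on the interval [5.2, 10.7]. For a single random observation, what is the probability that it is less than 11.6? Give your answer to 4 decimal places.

0.7328

Conditional on each manufacturer, P(X < 11.6): I: 0.904511; II: 0.4; III: 0.846025; IV: 1.
By total probability, P(X < 11.6) = 0.166667·0.904511 + 0.333333·0.4 + 0.333333·0.846025 + 0.166667·1 = 0.73276.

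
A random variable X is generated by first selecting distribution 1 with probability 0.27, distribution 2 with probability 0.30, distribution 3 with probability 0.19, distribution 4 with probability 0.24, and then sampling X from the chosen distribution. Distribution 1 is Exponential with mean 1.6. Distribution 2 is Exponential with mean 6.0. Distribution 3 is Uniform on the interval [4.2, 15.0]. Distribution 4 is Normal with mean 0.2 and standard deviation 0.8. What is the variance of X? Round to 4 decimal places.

25.6600

Per component, 1: μ=1.6, E[X²]=5.12; 2: μ=6, E[X²]=72; 3: μ=9.6, E[X²]=101.88; 4: μ=0.2, E[X²]=0.68.
E[X] = 0.27·1.6 + 0.3·6 + 0.19·9.6 + 0.24·0.2 = 4.104.
E[X²] = 0.27·5.12 + 0.3·72 + 0.19·101.88 + 0.24·0.68 = 42.5028.
Var(X) = E[X²] − (E[X])² = 42.5028 − 16.8428 = 25.66.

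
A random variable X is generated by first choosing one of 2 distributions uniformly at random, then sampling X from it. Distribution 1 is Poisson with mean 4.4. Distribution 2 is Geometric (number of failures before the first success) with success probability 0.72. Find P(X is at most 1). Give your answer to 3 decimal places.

Conditional on each component, P(X ≤ 1): 1: 0.0662976; 2: 0.9216.
By total probability, P(X ≤ 1) = 0.5·0.0662976 + 0.5·0.9216 = 0.493949.

0.494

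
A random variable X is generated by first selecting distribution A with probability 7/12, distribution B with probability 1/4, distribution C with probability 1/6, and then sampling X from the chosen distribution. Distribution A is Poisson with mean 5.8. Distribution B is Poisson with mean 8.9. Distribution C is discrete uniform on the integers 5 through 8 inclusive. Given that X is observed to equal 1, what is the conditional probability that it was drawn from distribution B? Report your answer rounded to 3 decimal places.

Likelihoods P(X=1 | ·): A: 0.0175598; B: 0.00121386; C: 0.
Posterior ∝ prior × likelihood. Numerator for B: 0.25·0.00121386 = 0.000303465.
Normalizing constant: 0.583333·0.0175598 + 0.25·0.00121386 + 0.166667·0 = 0.0105467.
P(B | observation) = 0.000303465 / 0.0105467 = 0.0287735.

0.029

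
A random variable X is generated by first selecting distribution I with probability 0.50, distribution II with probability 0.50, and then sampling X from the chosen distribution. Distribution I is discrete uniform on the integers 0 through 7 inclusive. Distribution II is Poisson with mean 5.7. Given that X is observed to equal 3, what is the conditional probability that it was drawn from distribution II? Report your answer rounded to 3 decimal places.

0.452

Likelihoods P(X=3 | ·): I: 0.125; II: 0.103275.
Posterior ∝ prior × likelihood. Numerator for II: 0.5·0.103275 = 0.0516374.
Normalizing constant: 0.5·0.125 + 0.5·0.103275 = 0.114137.
P(II | observation) = 0.0516374 / 0.114137 = 0.452415.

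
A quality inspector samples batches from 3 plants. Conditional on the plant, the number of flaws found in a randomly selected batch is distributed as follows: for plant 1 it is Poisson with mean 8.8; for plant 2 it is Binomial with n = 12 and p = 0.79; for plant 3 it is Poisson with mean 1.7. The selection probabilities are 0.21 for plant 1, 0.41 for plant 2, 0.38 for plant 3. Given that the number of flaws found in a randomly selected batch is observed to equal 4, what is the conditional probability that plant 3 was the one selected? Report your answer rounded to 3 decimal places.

0.746

Likelihoods P(X=4 | ·): 1: 0.0376641; 2: 0.000729236; 3: 0.0635746.
Posterior ∝ prior × likelihood. Numerator for 3: 0.38·0.0635746 = 0.0241584.
Normalizing constant: 0.21·0.0376641 + 0.41·0.000729236 + 0.38·0.0635746 = 0.0323668.
P(3 | observation) = 0.0241584 / 0.0323668 = 0.746393.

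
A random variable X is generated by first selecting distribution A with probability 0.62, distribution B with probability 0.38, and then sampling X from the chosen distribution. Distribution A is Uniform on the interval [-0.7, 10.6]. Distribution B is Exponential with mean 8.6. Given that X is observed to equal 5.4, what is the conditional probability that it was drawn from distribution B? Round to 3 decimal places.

0.301

Likelihoods f(5.4 | ·): A: 0.0884956; B: 0.062059.
Posterior ∝ prior × likelihood. Numerator for B: 0.38·0.062059 = 0.0235824.
Normalizing constant: 0.62·0.0884956 + 0.38·0.062059 = 0.0784497.
P(B | observation) = 0.0235824 / 0.0784497 = 0.300606.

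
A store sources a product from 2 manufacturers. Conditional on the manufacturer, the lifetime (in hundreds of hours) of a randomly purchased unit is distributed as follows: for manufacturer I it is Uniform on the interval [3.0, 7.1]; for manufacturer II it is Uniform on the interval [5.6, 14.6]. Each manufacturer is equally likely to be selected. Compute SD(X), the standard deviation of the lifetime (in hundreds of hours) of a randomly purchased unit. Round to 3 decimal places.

Per component, I: μ=5.05, E[X²]=26.9033; II: μ=10.1, E[X²]=108.76.
E[X] = 0.5·5.05 + 0.5·10.1 = 7.575.
E[X²] = 0.5·26.9033 + 0.5·108.76 = 67.8317.
Var(X) = E[X²] − (E[X])² = 67.8317 − 57.3806 = 10.451.
SD(X) = √10.451 = 3.23281.

3.233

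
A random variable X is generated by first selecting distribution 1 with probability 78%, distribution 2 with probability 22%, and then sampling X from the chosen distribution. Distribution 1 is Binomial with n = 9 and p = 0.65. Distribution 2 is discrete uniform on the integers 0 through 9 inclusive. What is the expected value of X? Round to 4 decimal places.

5.5530

Component means — 1: 5.85; 2: 4.5.
E[X] = 0.78·5.85 + 0.22·4.5 = 5.553.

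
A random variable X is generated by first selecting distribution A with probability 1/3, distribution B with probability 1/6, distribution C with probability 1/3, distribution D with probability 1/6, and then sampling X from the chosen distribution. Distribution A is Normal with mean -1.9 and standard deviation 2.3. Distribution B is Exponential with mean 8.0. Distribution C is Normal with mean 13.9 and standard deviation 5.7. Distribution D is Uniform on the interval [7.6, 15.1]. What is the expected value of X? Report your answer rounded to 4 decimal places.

Component means — A: -1.9; B: 8; C: 13.9; D: 11.35.
E[X] = 0.333333·-1.9 + 0.166667·8 + 0.333333·13.9 + 0.166667·11.35 = 7.225.

7.2250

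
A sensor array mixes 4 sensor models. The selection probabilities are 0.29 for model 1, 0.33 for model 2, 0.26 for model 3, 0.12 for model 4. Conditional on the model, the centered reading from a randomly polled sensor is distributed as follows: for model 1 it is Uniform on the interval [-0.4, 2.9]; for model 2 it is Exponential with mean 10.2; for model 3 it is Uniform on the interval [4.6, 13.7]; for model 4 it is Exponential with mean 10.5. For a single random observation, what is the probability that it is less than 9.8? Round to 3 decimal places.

Conditional on each model, P(X < 9.8): 1: 1; 2: 0.617407; 3: 0.571429; 4: 0.606759.
By total probability, P(X < 9.8) = 0.29·1 + 0.33·0.617407 + 0.26·0.571429 + 0.12·0.606759 = 0.715127.

0.715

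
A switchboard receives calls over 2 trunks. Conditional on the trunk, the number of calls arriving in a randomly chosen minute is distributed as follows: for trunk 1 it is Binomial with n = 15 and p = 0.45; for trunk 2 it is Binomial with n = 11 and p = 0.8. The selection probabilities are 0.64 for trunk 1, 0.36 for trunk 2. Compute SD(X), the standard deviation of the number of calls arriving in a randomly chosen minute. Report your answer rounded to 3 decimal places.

Per component, 1: μ=6.75, E[X²]=49.275; 2: μ=8.8, E[X²]=79.2.
E[X] = 0.64·6.75 + 0.36·8.8 = 7.488.
E[X²] = 0.64·49.275 + 0.36·79.2 = 60.048.
Var(X) = E[X²] − (E[X])² = 60.048 − 56.0701 = 3.97786.
SD(X) = √3.97786 = 1.99446.

1.994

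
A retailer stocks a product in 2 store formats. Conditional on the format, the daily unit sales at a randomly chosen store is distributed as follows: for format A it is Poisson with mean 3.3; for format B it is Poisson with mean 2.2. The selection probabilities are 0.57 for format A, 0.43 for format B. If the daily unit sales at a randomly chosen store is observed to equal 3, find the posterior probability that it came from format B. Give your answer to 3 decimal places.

Likelihoods P(X=3 | ·): A: 0.220912; B: 0.196639.
Posterior ∝ prior × likelihood. Numerator for B: 0.43·0.196639 = 0.0845546.
Normalizing constant: 0.57·0.220912 + 0.43·0.196639 = 0.210474.
P(B | observation) = 0.0845546 / 0.210474 = 0.401734.

0.402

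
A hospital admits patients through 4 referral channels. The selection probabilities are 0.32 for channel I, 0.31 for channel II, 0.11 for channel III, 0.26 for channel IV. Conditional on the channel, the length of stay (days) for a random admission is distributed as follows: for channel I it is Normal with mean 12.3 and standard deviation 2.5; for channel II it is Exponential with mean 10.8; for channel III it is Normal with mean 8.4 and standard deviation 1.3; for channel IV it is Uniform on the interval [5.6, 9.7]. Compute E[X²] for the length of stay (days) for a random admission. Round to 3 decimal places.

For each component E[X²] = Var + (mean)², giving I: 157.54; II: 233.28; III: 72.25; IV: 59.9233.
Overall E[X²] = 0.32·157.54 + 0.31·233.28 + 0.11·72.25 + 0.26·59.9233 = 146.257.

146.257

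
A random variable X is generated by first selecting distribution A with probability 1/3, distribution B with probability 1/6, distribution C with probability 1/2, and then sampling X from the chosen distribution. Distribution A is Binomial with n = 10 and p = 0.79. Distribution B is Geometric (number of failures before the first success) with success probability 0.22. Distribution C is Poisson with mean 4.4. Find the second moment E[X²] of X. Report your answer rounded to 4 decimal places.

38.0173

For each component E[X²] = Var + (mean)², giving A: 64.069; B: 28.686; C: 23.76.
Overall E[X²] = 0.333333·64.069 + 0.166667·28.686 + 0.5·23.76 = 38.0173.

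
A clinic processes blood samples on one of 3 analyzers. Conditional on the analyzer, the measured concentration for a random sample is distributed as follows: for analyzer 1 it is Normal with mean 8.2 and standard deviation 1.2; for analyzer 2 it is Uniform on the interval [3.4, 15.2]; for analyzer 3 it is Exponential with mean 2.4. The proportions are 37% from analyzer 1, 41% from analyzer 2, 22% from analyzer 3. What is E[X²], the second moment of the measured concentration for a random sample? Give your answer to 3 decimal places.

68.164

For each component E[X²] = Var + (mean)², giving 1: 68.68; 2: 98.0933; 3: 11.52.
Overall E[X²] = 0.37·68.68 + 0.41·98.0933 + 0.22·11.52 = 68.1643.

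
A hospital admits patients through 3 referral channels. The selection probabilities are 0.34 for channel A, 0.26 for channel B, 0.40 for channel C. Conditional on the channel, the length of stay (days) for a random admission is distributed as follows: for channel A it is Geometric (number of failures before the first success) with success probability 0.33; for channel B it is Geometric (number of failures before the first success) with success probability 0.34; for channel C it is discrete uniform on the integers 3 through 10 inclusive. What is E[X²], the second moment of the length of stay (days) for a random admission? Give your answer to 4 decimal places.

24.9575

For each component E[X²] = Var + (mean)², giving A: 10.2746; B: 9.47751; C: 47.5.
Overall E[X²] = 0.34·10.2746 + 0.26·9.47751 + 0.4·47.5 = 24.9575.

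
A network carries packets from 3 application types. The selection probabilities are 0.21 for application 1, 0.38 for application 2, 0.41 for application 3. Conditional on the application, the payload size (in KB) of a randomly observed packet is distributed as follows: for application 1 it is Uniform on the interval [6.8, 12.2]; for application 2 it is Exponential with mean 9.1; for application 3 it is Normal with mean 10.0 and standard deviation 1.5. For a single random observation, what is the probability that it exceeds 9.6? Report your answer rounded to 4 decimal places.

Conditional on each application, P(X > 9.6): 1: 0.481481; 2: 0.348212; 3: 0.605137.
By total probability, P(X > 9.6) = 0.21·0.481481 + 0.38·0.348212 + 0.41·0.605137 = 0.481538.

0.4815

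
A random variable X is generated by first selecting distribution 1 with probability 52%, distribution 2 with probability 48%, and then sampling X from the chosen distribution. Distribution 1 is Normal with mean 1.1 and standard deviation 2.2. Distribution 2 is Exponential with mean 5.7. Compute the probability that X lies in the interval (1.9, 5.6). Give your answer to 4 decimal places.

0.3398

Conditional on each component, P(1.9 < X < 5.6): 1: 0.33766; 2: 0.342141.
By total probability, P(1.9 < X < 5.6) = 0.52·0.33766 + 0.48·0.342141 = 0.339811.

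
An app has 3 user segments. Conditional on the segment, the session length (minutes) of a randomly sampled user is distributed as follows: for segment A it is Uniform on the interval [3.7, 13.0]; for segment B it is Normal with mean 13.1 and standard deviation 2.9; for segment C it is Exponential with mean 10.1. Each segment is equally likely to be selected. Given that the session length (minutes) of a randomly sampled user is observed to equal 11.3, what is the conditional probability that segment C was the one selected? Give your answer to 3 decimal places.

0.128

Likelihoods f(11.3 | ·): A: 0.107527; B: 0.113463; C: 0.0323433.
Posterior ∝ prior × likelihood. Numerator for C: 0.333333·0.0323433 = 0.0107811.
Normalizing constant: 0.333333·0.107527 + 0.333333·0.113463 + 0.333333·0.0323433 = 0.0844445.
P(C | observation) = 0.0107811 / 0.0844445 = 0.127671.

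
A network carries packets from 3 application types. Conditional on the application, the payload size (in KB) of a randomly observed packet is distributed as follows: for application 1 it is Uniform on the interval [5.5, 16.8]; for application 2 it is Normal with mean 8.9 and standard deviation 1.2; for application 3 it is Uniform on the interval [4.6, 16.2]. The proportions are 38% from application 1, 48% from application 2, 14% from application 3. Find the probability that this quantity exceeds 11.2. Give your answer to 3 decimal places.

0.262

Conditional on each application, P(X > 11.2): 1: 0.495575; 2: 0.0276401; 3: 0.431034.
By total probability, P(X > 11.2) = 0.38·0.495575 + 0.48·0.0276401 + 0.14·0.431034 = 0.261931.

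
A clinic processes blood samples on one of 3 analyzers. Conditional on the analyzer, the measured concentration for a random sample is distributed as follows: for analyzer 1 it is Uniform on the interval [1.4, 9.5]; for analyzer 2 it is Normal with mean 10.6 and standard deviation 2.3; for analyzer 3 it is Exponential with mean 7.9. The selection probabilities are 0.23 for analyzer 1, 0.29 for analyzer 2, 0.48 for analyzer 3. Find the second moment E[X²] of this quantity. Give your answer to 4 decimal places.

For each component E[X²] = Var + (mean)², giving 1: 35.17; 2: 117.65; 3: 124.82.
Overall E[X²] = 0.23·35.17 + 0.29·117.65 + 0.48·124.82 = 102.121.

102.1212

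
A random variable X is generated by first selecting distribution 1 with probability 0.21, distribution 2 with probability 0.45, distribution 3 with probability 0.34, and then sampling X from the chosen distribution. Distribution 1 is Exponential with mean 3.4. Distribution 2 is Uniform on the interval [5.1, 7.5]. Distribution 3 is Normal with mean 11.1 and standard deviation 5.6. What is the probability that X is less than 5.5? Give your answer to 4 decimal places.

0.2973

Conditional on each component, P(X < 5.5): 1: 0.801635; 2: 0.166667; 3: 0.158655.
By total probability, P(X < 5.5) = 0.21·0.801635 + 0.45·0.166667 + 0.34·0.158655 = 0.297286.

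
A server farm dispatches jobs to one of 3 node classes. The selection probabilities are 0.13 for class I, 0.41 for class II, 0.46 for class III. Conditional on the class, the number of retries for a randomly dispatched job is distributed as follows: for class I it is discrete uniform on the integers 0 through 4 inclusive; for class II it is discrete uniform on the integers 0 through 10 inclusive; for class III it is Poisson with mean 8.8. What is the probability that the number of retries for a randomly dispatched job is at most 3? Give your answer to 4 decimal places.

Conditional on each class, P(X ≤ 3): I: 0.8; II: 0.363636; III: 0.0244336.
By total probability, P(X ≤ 3) = 0.13·0.8 + 0.41·0.363636 + 0.46·0.0244336 = 0.26433.

0.2643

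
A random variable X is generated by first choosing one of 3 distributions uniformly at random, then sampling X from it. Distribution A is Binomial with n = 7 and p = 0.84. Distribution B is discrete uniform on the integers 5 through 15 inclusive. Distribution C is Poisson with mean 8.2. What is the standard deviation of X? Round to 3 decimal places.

Per component, A: μ=5.88, E[X²]=35.5152; B: μ=10, E[X²]=110; C: μ=8.2, E[X²]=75.44.
E[X] = 0.333333·5.88 + 0.333333·10 + 0.333333·8.2 = 8.02667.
E[X²] = 0.333333·35.5152 + 0.333333·110 + 0.333333·75.44 = 73.6517.
Var(X) = E[X²] − (E[X])² = 73.6517 − 64.4274 = 9.22436.
SD(X) = √9.22436 = 3.03716.

3.037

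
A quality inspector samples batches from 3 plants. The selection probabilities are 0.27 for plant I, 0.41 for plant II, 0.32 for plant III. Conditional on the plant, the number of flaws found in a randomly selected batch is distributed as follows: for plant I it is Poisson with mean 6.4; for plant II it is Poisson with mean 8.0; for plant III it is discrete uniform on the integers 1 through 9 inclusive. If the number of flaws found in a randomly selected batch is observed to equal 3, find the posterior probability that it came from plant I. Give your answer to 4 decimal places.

0.2930

Likelihoods P(X=3 | ·): I: 0.0725945; II: 0.0286261; III: 0.111111.
Posterior ∝ prior × likelihood. Numerator for I: 0.27·0.0725945 = 0.0196005.
Normalizing constant: 0.27·0.0725945 + 0.41·0.0286261 + 0.32·0.111111 = 0.0668928.
P(I | observation) = 0.0196005 / 0.0668928 = 0.293014.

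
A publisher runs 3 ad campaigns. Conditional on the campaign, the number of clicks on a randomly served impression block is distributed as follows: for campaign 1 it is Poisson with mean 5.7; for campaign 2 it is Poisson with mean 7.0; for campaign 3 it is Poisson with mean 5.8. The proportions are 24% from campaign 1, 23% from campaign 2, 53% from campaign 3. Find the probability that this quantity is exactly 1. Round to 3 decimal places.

Conditional on each campaign, P(X = 1): 1: 0.019072; 2: 0.00638317; 3: 0.0175598.
By total probability, P(X = 1) = 0.24·0.019072 + 0.23·0.00638317 + 0.53·0.0175598 = 0.0153521.

0.015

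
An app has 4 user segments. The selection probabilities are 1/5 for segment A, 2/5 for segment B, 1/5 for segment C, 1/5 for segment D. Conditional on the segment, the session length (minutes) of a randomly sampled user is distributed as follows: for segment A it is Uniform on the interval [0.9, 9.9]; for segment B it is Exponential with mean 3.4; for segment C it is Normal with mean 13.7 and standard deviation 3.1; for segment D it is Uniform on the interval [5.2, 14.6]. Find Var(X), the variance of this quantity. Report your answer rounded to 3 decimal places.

Per component, A: μ=5.4, E[X²]=35.91; B: μ=3.4, E[X²]=23.12; C: μ=13.7, E[X²]=197.3; D: μ=9.9, E[X²]=105.373.
E[X] = 0.2·5.4 + 0.4·3.4 + 0.2·13.7 + 0.2·9.9 = 7.16.
E[X²] = 0.2·35.91 + 0.4·23.12 + 0.2·197.3 + 0.2·105.373 = 76.9647.
Var(X) = E[X²] − (E[X])² = 76.9647 − 51.2656 = 25.6991.

25.699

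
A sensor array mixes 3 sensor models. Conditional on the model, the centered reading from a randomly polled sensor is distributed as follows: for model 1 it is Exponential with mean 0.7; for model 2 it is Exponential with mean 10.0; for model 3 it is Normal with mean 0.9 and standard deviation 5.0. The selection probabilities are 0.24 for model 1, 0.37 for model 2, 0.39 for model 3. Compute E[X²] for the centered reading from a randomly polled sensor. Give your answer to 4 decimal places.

84.3011

For each component E[X²] = Var + (mean)², giving 1: 0.98; 2: 200; 3: 25.81.
Overall E[X²] = 0.24·0.98 + 0.37·200 + 0.39·25.81 = 84.3011.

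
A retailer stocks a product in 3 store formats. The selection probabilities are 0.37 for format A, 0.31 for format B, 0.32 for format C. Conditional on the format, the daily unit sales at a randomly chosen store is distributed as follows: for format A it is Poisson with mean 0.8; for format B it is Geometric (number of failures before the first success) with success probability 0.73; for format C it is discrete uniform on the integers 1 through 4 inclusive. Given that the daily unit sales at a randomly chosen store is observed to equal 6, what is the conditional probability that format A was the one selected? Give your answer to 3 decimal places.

0.408

Likelihoods P(X=6 | ·): A: 0.000163596; B: 0.000282817; C: 0.
Posterior ∝ prior × likelihood. Numerator for A: 0.37·0.000163596 = 6.05304e-05.
Normalizing constant: 0.37·0.000163596 + 0.31·0.000282817 + 0.32·0 = 0.000148204.
P(A | observation) = 6.05304e-05 / 0.000148204 = 0.408427.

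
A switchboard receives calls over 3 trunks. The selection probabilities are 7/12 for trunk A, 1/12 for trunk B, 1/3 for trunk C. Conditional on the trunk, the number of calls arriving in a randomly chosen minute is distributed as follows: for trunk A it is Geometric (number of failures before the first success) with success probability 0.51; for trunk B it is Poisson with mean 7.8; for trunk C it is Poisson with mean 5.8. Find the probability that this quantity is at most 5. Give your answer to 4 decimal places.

Conditional on each trunk, P(X ≤ 5): A: 0.986159; B: 0.210251; C: 0.478315.
By total probability, P(X ≤ 5) = 0.583333·0.986159 + 0.0833333·0.210251 + 0.333333·0.478315 = 0.752218.

0.7522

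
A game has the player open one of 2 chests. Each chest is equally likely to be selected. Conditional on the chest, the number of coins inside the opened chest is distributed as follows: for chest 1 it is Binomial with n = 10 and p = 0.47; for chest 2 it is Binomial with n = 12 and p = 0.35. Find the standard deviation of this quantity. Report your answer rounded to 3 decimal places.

1.635

Per component, 1: μ=4.7, E[X²]=24.581; 2: μ=4.2, E[X²]=20.37.
E[X] = 0.5·4.7 + 0.5·4.2 = 4.45.
E[X²] = 0.5·24.581 + 0.5·20.37 = 22.4755.
Var(X) = E[X²] − (E[X])² = 22.4755 − 19.8025 = 2.673.
SD(X) = √2.673 = 1.63493.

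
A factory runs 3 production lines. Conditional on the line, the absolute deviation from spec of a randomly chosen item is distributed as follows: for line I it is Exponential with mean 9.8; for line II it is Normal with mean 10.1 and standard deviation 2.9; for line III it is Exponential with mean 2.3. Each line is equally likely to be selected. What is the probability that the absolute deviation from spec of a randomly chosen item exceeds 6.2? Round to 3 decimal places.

0.503

Conditional on each line, P(X > 6.2): I: 0.531181; II: 0.91066; III: 0.0674983.
By total probability, P(X > 6.2) = 0.333333·0.531181 + 0.333333·0.91066 + 0.333333·0.0674983 = 0.503113.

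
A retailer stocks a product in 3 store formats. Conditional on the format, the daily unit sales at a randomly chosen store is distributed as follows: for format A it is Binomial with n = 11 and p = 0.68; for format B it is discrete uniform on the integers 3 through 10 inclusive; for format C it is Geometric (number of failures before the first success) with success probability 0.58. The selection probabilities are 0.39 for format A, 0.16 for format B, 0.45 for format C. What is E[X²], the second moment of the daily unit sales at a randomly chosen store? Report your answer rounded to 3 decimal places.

For each component E[X²] = Var + (mean)², giving A: 58.344; B: 47.5; C: 1.77289.
Overall E[X²] = 0.39·58.344 + 0.16·47.5 + 0.45·1.77289 = 31.152.

31.152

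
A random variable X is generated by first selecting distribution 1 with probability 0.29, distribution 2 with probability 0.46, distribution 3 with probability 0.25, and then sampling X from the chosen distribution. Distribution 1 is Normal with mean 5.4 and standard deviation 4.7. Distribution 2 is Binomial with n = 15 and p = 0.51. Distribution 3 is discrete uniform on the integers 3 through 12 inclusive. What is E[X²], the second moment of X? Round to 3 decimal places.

59.632

For each component E[X²] = Var + (mean)², giving 1: 51.25; 2: 62.271; 3: 64.5.
Overall E[X²] = 0.29·51.25 + 0.46·62.271 + 0.25·64.5 = 59.6322.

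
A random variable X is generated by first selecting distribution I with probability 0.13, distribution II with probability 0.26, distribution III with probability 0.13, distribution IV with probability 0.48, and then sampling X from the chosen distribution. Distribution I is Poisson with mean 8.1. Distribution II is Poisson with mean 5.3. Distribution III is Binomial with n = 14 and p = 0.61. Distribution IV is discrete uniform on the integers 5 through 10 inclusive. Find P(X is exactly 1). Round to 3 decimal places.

Conditional on each component, P(X = 1): I: 0.00245867; II: 0.0264554; III: 4.1238e-05; IV: 0.
By total probability, P(X = 1) = 0.13·0.00245867 + 0.26·0.0264554 + 0.13·4.1238e-05 + 0.48·0 = 0.0072034.

0.007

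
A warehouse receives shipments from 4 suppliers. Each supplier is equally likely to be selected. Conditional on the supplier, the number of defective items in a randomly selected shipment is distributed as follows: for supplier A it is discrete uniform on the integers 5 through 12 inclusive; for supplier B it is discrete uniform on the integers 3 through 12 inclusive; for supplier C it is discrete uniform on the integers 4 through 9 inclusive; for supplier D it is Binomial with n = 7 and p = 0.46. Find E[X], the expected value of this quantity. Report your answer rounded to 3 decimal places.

6.430

Component means — A: 8.5; B: 7.5; C: 6.5; D: 3.22.
E[X] = 0.25·8.5 + 0.25·7.5 + 0.25·6.5 + 0.25·3.22 = 6.43.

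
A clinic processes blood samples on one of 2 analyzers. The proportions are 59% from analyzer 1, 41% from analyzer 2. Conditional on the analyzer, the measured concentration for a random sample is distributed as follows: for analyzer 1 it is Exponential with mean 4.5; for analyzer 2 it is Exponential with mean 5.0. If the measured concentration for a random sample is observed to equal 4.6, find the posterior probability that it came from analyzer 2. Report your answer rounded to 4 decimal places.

Likelihoods f(4.6 | ·): 1: 0.0799543; 2: 0.0797038.
Posterior ∝ prior × likelihood. Numerator for 2: 0.41·0.0797038 = 0.0326786.
Normalizing constant: 0.59·0.0799543 + 0.41·0.0797038 = 0.0798516.
P(2 | observation) = 0.0326786 / 0.0798516 = 0.409241.

0.4092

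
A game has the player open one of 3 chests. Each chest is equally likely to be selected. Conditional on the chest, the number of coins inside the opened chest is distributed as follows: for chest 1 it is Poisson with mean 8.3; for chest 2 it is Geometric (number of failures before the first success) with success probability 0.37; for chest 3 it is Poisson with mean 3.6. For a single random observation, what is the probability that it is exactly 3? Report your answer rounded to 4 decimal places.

Conditional on each chest, P(X = 3): 1: 0.0236831; 2: 0.0925174; 3: 0.212469.
By total probability, P(X = 3) = 0.333333·0.0236831 + 0.333333·0.0925174 + 0.333333·0.212469 = 0.109557.

0.1096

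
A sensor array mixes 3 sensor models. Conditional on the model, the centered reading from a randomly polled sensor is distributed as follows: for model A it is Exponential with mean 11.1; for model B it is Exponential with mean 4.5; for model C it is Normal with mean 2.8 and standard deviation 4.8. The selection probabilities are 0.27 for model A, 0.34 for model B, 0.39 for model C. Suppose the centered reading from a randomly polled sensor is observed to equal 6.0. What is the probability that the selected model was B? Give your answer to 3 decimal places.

0.332

Likelihoods f(6.0 | ·): A: 0.0524715; B: 0.0585771; C: 0.0665517.
Posterior ∝ prior × likelihood. Numerator for B: 0.34·0.0585771 = 0.0199162.
Normalizing constant: 0.27·0.0524715 + 0.34·0.0585771 + 0.39·0.0665517 = 0.0600387.
P(B | observation) = 0.0199162 / 0.0600387 = 0.331723.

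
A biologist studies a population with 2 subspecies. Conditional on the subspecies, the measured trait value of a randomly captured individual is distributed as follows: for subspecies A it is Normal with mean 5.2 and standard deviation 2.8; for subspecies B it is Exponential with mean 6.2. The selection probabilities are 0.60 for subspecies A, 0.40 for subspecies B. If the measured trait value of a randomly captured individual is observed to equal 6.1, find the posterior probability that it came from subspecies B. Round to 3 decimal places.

0.229

Likelihoods f(6.1 | ·): A: 0.135306; B: 0.0603002.
Posterior ∝ prior × likelihood. Numerator for B: 0.4·0.0603002 = 0.0241201.
Normalizing constant: 0.6·0.135306 + 0.4·0.0603002 = 0.105304.
P(B | observation) = 0.0241201 / 0.105304 = 0.229052.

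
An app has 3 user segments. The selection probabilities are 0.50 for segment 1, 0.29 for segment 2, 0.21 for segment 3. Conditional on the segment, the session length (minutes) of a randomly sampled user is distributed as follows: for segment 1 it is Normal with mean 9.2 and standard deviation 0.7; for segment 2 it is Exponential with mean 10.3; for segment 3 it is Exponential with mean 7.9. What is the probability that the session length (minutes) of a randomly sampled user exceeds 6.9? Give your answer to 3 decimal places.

0.736

Conditional on each segment, P(X > 6.9): 1: 0.999491; 2: 0.511758; 3: 0.417522.
By total probability, P(X > 6.9) = 0.5·0.999491 + 0.29·0.511758 + 0.21·0.417522 = 0.735835.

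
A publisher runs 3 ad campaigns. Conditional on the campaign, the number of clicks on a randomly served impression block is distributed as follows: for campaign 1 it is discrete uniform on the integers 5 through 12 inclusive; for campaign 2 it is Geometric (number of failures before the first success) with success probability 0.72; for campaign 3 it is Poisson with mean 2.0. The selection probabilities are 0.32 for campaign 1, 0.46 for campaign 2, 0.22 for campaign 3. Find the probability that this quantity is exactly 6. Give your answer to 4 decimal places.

0.0428

Conditional on each campaign, P(X = 6): 1: 0.125; 2: 0.000346961; 3: 0.0120298.
By total probability, P(X = 6) = 0.32·0.125 + 0.46·0.000346961 + 0.22·0.0120298 = 0.0428062.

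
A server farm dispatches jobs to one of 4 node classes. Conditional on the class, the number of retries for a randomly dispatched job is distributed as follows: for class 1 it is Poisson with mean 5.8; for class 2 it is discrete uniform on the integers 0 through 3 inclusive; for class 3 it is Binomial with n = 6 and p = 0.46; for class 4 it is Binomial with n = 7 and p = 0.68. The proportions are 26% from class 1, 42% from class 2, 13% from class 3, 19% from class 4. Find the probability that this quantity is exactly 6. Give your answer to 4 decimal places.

Conditional on each class, P(X = 6): 1: 0.160076; 2: 0; 3: 0.0094743; 4: 0.221463.
By total probability, P(X = 6) = 0.26·0.160076 + 0.42·0 + 0.13·0.0094743 + 0.19·0.221463 = 0.0849295.

0.0849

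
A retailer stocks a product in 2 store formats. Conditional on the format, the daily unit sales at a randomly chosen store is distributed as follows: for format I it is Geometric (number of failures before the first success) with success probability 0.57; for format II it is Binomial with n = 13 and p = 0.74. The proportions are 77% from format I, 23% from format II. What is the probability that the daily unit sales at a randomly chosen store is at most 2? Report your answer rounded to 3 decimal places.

Conditional on each format, P(X ≤ 2): I: 0.920493; II: 1.66199e-05.
By total probability, P(X ≤ 2) = 0.77·0.920493 + 0.23·1.66199e-05 = 0.708783.

0.709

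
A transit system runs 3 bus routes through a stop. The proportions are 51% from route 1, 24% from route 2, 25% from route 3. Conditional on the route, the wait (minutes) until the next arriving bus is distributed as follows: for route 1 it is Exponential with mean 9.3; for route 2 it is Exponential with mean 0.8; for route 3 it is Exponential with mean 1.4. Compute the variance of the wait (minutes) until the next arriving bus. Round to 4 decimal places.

Per component, 1: μ=9.3, E[X²]=172.98; 2: μ=0.8, E[X²]=1.28; 3: μ=1.4, E[X²]=3.92.
E[X] = 0.51·9.3 + 0.24·0.8 + 0.25·1.4 = 5.285.
E[X²] = 0.51·172.98 + 0.24·1.28 + 0.25·3.92 = 89.507.
Var(X) = E[X²] − (E[X])² = 89.507 − 27.9312 = 61.5758.

61.5758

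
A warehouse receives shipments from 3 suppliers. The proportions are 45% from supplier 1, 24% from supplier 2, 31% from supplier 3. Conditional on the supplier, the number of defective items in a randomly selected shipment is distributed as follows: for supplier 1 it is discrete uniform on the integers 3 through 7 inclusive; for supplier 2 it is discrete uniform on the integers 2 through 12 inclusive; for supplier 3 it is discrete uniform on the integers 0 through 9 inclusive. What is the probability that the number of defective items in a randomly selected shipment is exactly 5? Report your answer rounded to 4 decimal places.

Conditional on each supplier, P(X = 5): 1: 0.2; 2: 0.0909091; 3: 0.1.
By total probability, P(X = 5) = 0.45·0.2 + 0.24·0.0909091 + 0.31·0.1 = 0.142818.

0.1428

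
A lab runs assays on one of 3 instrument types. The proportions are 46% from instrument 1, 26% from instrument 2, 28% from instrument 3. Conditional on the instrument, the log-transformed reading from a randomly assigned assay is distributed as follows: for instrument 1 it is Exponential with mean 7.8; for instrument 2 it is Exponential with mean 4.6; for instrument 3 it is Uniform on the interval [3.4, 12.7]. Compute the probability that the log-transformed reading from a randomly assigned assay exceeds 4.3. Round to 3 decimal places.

0.620

Conditional on each instrument, P(X > 4.3): 1: 0.576211; 2: 0.392671; 3: 0.903226.
By total probability, P(X > 4.3) = 0.46·0.576211 + 0.26·0.392671 + 0.28·0.903226 = 0.620055.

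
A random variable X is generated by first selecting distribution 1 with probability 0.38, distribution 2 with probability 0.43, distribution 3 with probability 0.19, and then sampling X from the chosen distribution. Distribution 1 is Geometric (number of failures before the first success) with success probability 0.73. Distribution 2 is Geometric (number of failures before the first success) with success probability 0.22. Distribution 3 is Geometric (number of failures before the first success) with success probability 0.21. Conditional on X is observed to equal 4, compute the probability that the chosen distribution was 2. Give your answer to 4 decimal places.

0.6730

Likelihoods P(X=4 | ·): 1: 0.00387952; 2: 0.0814331; 3: 0.0817952.
Posterior ∝ prior × likelihood. Numerator for 2: 0.43·0.0814331 = 0.0350162.
Normalizing constant: 0.38·0.00387952 + 0.43·0.0814331 + 0.19·0.0817952 = 0.0520315.
P(2 | observation) = 0.0350162 / 0.0520315 = 0.672981.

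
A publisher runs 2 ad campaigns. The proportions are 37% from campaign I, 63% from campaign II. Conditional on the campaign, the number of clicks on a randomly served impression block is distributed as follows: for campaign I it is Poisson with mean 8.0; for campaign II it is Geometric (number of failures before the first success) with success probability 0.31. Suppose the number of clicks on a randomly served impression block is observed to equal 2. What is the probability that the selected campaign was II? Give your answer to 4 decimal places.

0.9590

Likelihoods P(X=2 | ·): I: 0.0107348; II: 0.147591.
Posterior ∝ prior × likelihood. Numerator for II: 0.63·0.147591 = 0.0929823.
Normalizing constant: 0.37·0.0107348 + 0.63·0.147591 = 0.0969542.
P(II | observation) = 0.0929823 / 0.0969542 = 0.959033.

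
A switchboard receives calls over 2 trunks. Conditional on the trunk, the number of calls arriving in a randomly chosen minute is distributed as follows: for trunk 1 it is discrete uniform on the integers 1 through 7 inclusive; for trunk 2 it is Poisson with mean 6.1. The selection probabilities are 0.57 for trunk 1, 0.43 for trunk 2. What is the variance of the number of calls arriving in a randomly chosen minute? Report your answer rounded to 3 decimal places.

Per component, 1: μ=4, E[X²]=20; 2: μ=6.1, E[X²]=43.31.
E[X] = 0.57·4 + 0.43·6.1 = 4.903.
E[X²] = 0.57·20 + 0.43·43.31 = 30.0233.
Var(X) = E[X²] − (E[X])² = 30.0233 − 24.0394 = 5.98389.

5.984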